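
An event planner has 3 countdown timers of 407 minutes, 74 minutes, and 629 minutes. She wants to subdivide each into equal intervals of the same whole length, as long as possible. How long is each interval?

The interval must divide each timer length; the longest such is the gcd.
407 = 11 × 37
74 = 2 × 37
629 = 17 × 37
gcd(407, 74, 629) = 37.

37 minutes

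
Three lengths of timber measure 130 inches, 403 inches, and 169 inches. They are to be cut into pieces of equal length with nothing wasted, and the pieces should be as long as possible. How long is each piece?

The greatest length dividing all of 130, 403, and 169 is their gcd.
130 = 2 × 5 × 13
403 = 13 × 31
169 = 13^2
gcd(130, 403, 169) = 13.

13 inches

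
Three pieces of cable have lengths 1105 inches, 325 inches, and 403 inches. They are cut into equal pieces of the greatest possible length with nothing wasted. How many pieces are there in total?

141

Piece length = gcd(1105, 325, 403).
1105 = 5 × 13 × 17
325 = 5^2 × 13
403 = 13 × 31
gcd(1105, 325, 403) = 13.
Total pieces = 1105/13 + 325/13 + 403/13 = 85 + 25 + 31 = 141.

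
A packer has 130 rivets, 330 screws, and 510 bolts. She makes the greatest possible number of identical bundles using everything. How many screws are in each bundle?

Number of bundles = gcd(130, 330, 510).
130 = 2 × 5 × 13
330 = 2 × 3 × 5 × 11
510 = 2 × 3 × 5 × 17
gcd(130, 330, 510) = 2 × 5 = 10.
screws per bundle = 330 / 10 = 33.

33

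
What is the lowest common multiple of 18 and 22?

18 = 2 × 3^2
22 = 2 × 11
LCM(18, 22) = 2 × 3^2 × 11 = 198.

198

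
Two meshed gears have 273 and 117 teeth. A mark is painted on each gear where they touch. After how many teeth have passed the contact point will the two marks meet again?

819 teeth

They coincide at every common multiple of the periods; the first is the LCM.
273 = 3 × 7 × 13
117 = 3^2 × 13
LCM(273, 117) = 3^2 × 7 × 13 = 819.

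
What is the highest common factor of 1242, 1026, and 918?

1242 = 2 × 3^3 × 23
1026 = 2 × 3^3 × 19
918 = 2 × 3^3 × 17
gcd(1242, 1026, 918) = 2 × 3^3 = 54.

54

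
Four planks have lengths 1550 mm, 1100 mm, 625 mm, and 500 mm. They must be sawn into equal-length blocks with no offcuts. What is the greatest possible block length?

The block length must divide every plank, so the greatest is gcd(1550, 1100, 625, 500).
1550 = 2 × 5^2 × 31
1100 = 2^2 × 5^2 × 11
625 = 5^4
500 = 2^2 × 5^3
gcd(1550, 1100, 625, 500) = 5^2 = 25.

25 mm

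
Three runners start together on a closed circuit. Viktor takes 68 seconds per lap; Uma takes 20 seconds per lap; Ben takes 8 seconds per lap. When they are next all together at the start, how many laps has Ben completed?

All finish a whole number of cycles simultaneously at t = LCM of the periods.
68 = 2^2 × 17
20 = 2^2 × 5
8 = 2^3
LCM(68, 20, 8) = 2^3 × 5 × 17 = 680.
Laps for period 8: 680 / 8 = 85.

85 laps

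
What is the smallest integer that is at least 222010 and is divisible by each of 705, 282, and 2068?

248160

The integer must be a common multiple of 705, 282, and 2068, so a multiple of their LCM.
705 = 3 × 5 × 47
282 = 2 × 3 × 47
2068 = 2^2 × 11 × 47
LCM(705, 282, 2068) = 2^2 × 3 × 5 × 11 × 47 = 31020.
Smallest multiple of 31020 that is ≥ 222010: ⌈222010/31020⌉ × 31020 = 8 × 31020 = 248160.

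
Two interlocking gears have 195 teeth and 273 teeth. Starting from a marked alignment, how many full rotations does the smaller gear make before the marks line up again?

The first common completion time is the LCM of the periods.
195 = 3 × 5 × 13
273 = 3 × 7 × 13
LCM(195, 273) = 3 × 5 × 7 × 13 = 1365.
Rotations for period 195: 1365 / 195 = 7.

7 rotations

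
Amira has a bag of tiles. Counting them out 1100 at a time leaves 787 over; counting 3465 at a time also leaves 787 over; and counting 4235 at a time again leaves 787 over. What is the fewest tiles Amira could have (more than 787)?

N − 787 must be a common multiple of 1100, 3465, and 4235.
1100 = 2^2 × 5^2 × 11
3465 = 3^2 × 5 × 7 × 11
4235 = 5 × 7 × 11^2
LCM(1100, 3465, 4235) = 2^2 × 3^2 × 5^2 × 7 × 11^2 = 762300.
Smallest N > 787 is LCM + 787 = 762300 + 787 = 763087.

763087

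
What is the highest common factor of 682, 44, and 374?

22

682 = 2 × 11 × 31
44 = 2^2 × 11
374 = 2 × 11 × 17
gcd(682, 44, 374) = 2 × 11 = 22.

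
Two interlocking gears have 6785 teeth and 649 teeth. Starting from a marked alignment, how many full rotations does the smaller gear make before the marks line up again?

The first common completion time is the LCM of the periods.
6785 = 5 × 23 × 59
649 = 11 × 59
LCM(6785, 649) = 5 × 11 × 23 × 59 = 74635.
Rotations for period 649: 74635 / 649 = 115.

115 rotations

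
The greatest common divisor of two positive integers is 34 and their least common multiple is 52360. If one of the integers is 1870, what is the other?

952

For two integers, gcd × lcm = product, so the other is (34 × 52360) / 1870 = 1780240 / 1870 = 952.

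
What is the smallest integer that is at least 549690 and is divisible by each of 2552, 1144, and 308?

696696

The integer must be a common multiple of 2552, 1144, and 308, so a multiple of their LCM.
2552 = 2^3 × 11 × 29
1144 = 2^3 × 11 × 13
308 = 2^2 × 7 × 11
LCM(2552, 1144, 308) = 2^3 × 7 × 11 × 13 × 29 = 232232.
Smallest multiple of 232232 that is ≥ 549690: ⌈549690/232232⌉ × 232232 = 3 × 232232 = 696696.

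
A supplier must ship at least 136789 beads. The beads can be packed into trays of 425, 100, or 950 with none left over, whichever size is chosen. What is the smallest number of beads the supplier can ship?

The number of beads must be a common multiple of 425, 100, and 950, so a multiple of their LCM.
425 = 5^2 × 17
100 = 2^2 × 5^2
950 = 2 × 5^2 × 19
LCM(425, 100, 950) = 2^2 × 5^2 × 17 × 19 = 32300.
Smallest multiple of 32300 that is ≥ 136789: ⌈136789/32300⌉ × 32300 = 5 × 32300 = 161500.

161500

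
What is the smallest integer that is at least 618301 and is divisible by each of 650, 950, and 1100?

815100

The integer must be a common multiple of 650, 950, and 1100, so a multiple of their LCM.
650 = 2 × 5^2 × 13
950 = 2 × 5^2 × 19
1100 = 2^2 × 5^2 × 11
LCM(650, 950, 1100) = 2^2 × 5^2 × 11 × 13 × 19 = 271700.
Smallest multiple of 271700 that is ≥ 618301: ⌈618301/271700⌉ × 271700 = 3 × 271700 = 815100.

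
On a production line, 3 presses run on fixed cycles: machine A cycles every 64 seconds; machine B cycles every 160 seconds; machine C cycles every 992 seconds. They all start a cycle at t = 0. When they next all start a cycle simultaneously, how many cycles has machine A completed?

They are all back at their starting positions together after one LCM of the periods.
64 = 2^6
160 = 2^5 × 5
992 = 2^5 × 31
LCM(64, 160, 992) = 2^6 × 5 × 31 = 9920.
Cycles for period 64: 9920 / 64 = 155.

155 cycles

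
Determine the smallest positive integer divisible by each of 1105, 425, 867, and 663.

281775

1105 = 5 × 13 × 17
425 = 5^2 × 17
867 = 3 × 17^2
663 = 3 × 13 × 17
LCM(1105, 425, 867, 663) = 3 × 5^2 × 13 × 17^2 = 281775.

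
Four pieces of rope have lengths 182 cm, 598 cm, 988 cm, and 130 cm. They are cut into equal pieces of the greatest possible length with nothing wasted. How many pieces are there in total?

73

Piece length = gcd(182, 598, 988, 130).
182 = 2 × 7 × 13
598 = 2 × 13 × 23
988 = 2^2 × 13 × 19
130 = 2 × 5 × 13
gcd(182, 598, 988, 130) = 2 × 13 = 26.
Total pieces = 182/26 + 598/26 + 988/26 + 130/26 = 7 + 23 + 38 + 5 = 73.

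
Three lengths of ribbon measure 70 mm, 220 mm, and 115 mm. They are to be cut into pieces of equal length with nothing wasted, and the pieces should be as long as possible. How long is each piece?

5 mm

Each piece length must divide every original length, so the longest possible is gcd(70, 220, 115).
70 = 2 × 5 × 7
220 = 2^2 × 5 × 11
115 = 5 × 23
gcd(70, 220, 115) = 5.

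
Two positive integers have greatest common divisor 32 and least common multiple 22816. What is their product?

For any two positive integers, gcd × lcm = product = 32 × 22816 = 730112.

730112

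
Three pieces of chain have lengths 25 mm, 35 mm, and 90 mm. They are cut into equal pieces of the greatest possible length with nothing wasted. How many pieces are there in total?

Piece length = gcd(25, 35, 90).
25 = 5^2
35 = 5 × 7
90 = 2 × 3^2 × 5
gcd(25, 35, 90) = 5.
Total pieces = 25/5 + 35/5 + 90/5 = 5 + 7 + 18 = 30.

30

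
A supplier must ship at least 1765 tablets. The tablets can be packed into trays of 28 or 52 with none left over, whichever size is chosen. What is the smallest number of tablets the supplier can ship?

The number of tablets must be a common multiple of 28 and 52, so a multiple of their LCM.
28 = 2^2 × 7
52 = 2^2 × 13
LCM(28, 52) = 2^2 × 7 × 13 = 364.
Smallest multiple of 364 that is ≥ 1765: ⌈1765/364⌉ × 364 = 5 × 364 = 1820.

1820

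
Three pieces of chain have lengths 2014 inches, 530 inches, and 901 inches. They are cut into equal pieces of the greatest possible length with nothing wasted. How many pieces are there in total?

65

Piece length = gcd(2014, 530, 901).
2014 = 2 × 19 × 53
530 = 2 × 5 × 53
901 = 17 × 53
gcd(2014, 530, 901) = 53.
Total pieces = 2014/53 + 530/53 + 901/53 = 38 + 10 + 17 = 65.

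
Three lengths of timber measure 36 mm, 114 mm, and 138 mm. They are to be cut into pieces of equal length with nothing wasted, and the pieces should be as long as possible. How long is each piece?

6 mm

The greatest length dividing all of 36, 114, and 138 is their gcd.
36 = 2^2 × 3^2
114 = 2 × 3 × 19
138 = 2 × 3 × 23
gcd(36, 114, 138) = 2 × 3 = 6.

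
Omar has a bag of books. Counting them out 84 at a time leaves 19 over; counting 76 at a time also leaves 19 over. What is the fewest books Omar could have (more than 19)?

N − 19 must be a common multiple of 84 and 76.
84 = 2^2 × 3 × 7
76 = 2^2 × 19
LCM(84, 76) = 2^2 × 3 × 7 × 19 = 1596.
Smallest N > 19 is LCM + 19 = 1596 + 19 = 1615.

1615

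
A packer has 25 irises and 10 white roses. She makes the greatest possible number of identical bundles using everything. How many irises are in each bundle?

Number of bundles = gcd(25, 10).
25 = 5^2
10 = 2 × 5
gcd(25, 10) = 5.
irises per bundle = 25 / 5 = 5.

5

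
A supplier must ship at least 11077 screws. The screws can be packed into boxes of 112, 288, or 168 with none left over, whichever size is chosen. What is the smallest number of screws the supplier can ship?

12096

The number of screws must be a common multiple of 112, 288, and 168, so a multiple of their LCM.
112 = 2^4 × 7
288 = 2^5 × 3^2
168 = 2^3 × 3 × 7
LCM(112, 288, 168) = 2^5 × 3^2 × 7 = 2016.
Smallest multiple of 2016 that is ≥ 11077: ⌈11077/2016⌉ × 2016 = 6 × 2016 = 12096.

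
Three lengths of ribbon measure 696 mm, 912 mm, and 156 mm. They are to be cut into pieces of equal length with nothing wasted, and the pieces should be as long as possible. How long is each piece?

12 mm

Each piece length must divide every original length, so the longest possible is gcd(696, 912, 156).
696 = 2^3 × 3 × 29
912 = 2^4 × 3 × 19
156 = 2^2 × 3 × 13
gcd(696, 912, 156) = 2^2 × 3 = 12.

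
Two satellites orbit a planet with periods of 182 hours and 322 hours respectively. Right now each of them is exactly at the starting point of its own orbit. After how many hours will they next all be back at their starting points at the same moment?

The first simultaneous occurrence is after LCM of the individual periods.
182 = 2 × 7 × 13
322 = 2 × 7 × 23
LCM(182, 322) = 2 × 7 × 13 × 23 = 4186.

4186 hours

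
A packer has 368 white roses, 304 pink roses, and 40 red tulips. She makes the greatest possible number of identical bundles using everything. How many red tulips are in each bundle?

5

Number of bundles = gcd(368, 304, 40).
368 = 2^4 × 23
304 = 2^4 × 19
40 = 2^3 × 5
gcd(368, 304, 40) = 2^3 = 8.
red tulips per bundle = 40 / 8 = 5.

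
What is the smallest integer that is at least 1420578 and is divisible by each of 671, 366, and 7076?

The integer must be a common multiple of 671, 366, and 7076, so a multiple of their LCM.
671 = 11 × 61
366 = 2 × 3 × 61
7076 = 2^2 × 29 × 61
LCM(671, 366, 7076) = 2^2 × 3 × 11 × 29 × 61 = 233508.
Smallest multiple of 233508 that is ≥ 1420578: ⌈1420578/233508⌉ × 233508 = 7 × 233508 = 1634556.

1634556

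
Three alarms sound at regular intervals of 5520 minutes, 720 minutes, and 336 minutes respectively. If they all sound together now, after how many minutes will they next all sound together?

The first simultaneous occurrence is after LCM of the individual periods.
5520 = 2^4 × 3 × 5 × 23
720 = 2^4 × 3^2 × 5
336 = 2^4 × 3 × 7
LCM(5520, 720, 336) = 2^4 × 3^2 × 5 × 7 × 23 = 115920.

115920 minutes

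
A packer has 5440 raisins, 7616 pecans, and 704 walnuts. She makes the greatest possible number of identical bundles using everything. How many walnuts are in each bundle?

Number of bundles = gcd(5440, 7616, 704).
5440 = 2^6 × 5 × 17
7616 = 2^6 × 7 × 17
704 = 2^6 × 11
gcd(5440, 7616, 704) = 2^6 = 64.
walnuts per bundle = 704 / 64 = 11.

11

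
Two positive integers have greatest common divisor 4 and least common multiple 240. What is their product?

960

For any two positive integers, gcd × lcm = product = 4 × 240 = 960.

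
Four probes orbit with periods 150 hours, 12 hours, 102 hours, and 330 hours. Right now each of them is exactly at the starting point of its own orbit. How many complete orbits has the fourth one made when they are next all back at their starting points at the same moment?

170 orbits

All finish a whole number of cycles simultaneously at t = LCM of the periods.
150 = 2 × 3 × 5^2
12 = 2^2 × 3
102 = 2 × 3 × 17
330 = 2 × 3 × 5 × 11
LCM(150, 12, 102, 330) = 2^2 × 3 × 5^2 × 11 × 17 = 56100.
Orbits for period 330: 56100 / 330 = 170.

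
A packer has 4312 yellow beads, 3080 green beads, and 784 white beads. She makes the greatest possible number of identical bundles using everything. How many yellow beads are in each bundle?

Number of bundles = gcd(4312, 3080, 784).
4312 = 2^3 × 7^2 × 11
3080 = 2^3 × 5 × 7 × 11
784 = 2^4 × 7^2
gcd(4312, 3080, 784) = 2^3 × 7 = 56.
yellow beads per bundle = 4312 / 56 = 77.

77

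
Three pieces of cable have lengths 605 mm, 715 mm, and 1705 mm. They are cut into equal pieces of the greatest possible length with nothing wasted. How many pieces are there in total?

Piece length = gcd(605, 715, 1705).
605 = 5 × 11^2
715 = 5 × 11 × 13
1705 = 5 × 11 × 31
gcd(605, 715, 1705) = 5 × 11 = 55.
Total pieces = 605/55 + 715/55 + 1705/55 = 11 + 13 + 31 = 55.

55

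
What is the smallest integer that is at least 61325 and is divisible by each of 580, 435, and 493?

88740

The integer must be a common multiple of 580, 435, and 493, so a multiple of their LCM.
580 = 2^2 × 5 × 29
435 = 3 × 5 × 29
493 = 17 × 29
LCM(580, 435, 493) = 2^2 × 3 × 5 × 17 × 29 = 29580.
Smallest multiple of 29580 that is ≥ 61325: ⌈61325/29580⌉ × 29580 = 3 × 29580 = 88740.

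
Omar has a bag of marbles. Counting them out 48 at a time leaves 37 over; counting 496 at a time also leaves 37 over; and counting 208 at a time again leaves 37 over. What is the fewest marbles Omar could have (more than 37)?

19381

N − 37 must be a common multiple of 48, 496, and 208.
48 = 2^4 × 3
496 = 2^4 × 31
208 = 2^4 × 13
LCM(48, 496, 208) = 2^4 × 3 × 13 × 31 = 19344.
Smallest N > 37 is LCM + 37 = 19344 + 37 = 19381.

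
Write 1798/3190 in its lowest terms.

1798 = 2 × 29 × 31
3190 = 2 × 5 × 11 × 29
gcd(1798, 3190) = 2 × 29 = 58.
Divide numerator and denominator by 58: 1798/3190 = 31/55.

31/55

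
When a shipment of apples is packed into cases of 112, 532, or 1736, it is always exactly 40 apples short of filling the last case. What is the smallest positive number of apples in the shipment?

65928

Being 40 short of a full case of size k means N ≡ −40 (mod k), i.e. N + 40 is a multiple of each size.
112 = 2^4 × 7
532 = 2^2 × 7 × 19
1736 = 2^3 × 7 × 31
LCM(112, 532, 1736) = 2^4 × 7 × 19 × 31 = 65968.
Smallest positive N is 65968 − 40 = 65928.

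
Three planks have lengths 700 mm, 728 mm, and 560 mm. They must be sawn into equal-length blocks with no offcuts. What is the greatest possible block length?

This is the greatest common divisor of 700, 728, and 560.
700 = 2^2 × 5^2 × 7
728 = 2^3 × 7 × 13
560 = 2^4 × 5 × 7
gcd(700, 728, 560) = 2^2 × 7 = 28.

28 mm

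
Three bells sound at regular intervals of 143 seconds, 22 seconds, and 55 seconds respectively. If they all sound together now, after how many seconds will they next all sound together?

The first simultaneous occurrence is after LCM of the individual periods.
143 = 11 × 13
22 = 2 × 11
55 = 5 × 11
LCM(143, 22, 55) = 2 × 5 × 11 × 13 = 1430.

1430 seconds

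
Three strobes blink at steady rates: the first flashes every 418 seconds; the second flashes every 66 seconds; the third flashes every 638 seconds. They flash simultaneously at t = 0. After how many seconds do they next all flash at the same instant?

The first simultaneous occurrence is after LCM of the individual periods.
418 = 2 × 11 × 19
66 = 2 × 3 × 11
638 = 2 × 11 × 29
LCM(418, 66, 638) = 2 × 3 × 11 × 19 × 29 = 36366.

36366 seconds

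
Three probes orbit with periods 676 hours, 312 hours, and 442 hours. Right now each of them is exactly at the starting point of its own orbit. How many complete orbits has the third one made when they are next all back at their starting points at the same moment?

156 orbits

The first common completion time is the LCM of the periods.
676 = 2^2 × 13^2
312 = 2^3 × 3 × 13
442 = 2 × 13 × 17
LCM(676, 312, 442) = 2^3 × 3 × 13^2 × 17 = 68952.
Orbits for period 442: 68952 / 442 = 156.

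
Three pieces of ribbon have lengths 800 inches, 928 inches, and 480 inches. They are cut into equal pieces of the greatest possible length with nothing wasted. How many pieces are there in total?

Piece length = gcd(800, 928, 480).
800 = 2^5 × 5^2
928 = 2^5 × 29
480 = 2^5 × 3 × 5
gcd(800, 928, 480) = 2^5 = 32.
Total pieces = 800/32 + 928/32 + 480/32 = 25 + 29 + 15 = 69.

69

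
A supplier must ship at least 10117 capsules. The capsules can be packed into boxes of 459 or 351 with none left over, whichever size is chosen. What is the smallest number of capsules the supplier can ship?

The number of capsules must be a common multiple of 459 and 351, so a multiple of their LCM.
459 = 3^3 × 17
351 = 3^3 × 13
LCM(459, 351) = 3^3 × 13 × 17 = 5967.
Smallest multiple of 5967 that is ≥ 10117: ⌈10117/5967⌉ × 5967 = 2 × 5967 = 11934.

11934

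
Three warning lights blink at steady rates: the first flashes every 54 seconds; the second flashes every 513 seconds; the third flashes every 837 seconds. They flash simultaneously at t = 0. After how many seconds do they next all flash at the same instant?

31806 seconds

We need the least common multiple of the intervals.
54 = 2 × 3^3
513 = 3^3 × 19
837 = 3^3 × 31
LCM(54, 513, 837) = 2 × 3^3 × 19 × 31 = 31806.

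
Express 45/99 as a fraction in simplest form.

45 = 3^2 × 5
99 = 3^2 × 11
gcd(45, 99) = 3^2 = 9.
Divide numerator and denominator by 9: 45/99 = 5/11.

5/11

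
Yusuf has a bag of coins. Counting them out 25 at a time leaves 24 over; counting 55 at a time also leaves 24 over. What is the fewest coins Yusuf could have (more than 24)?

299

N − 24 must be a common multiple of 25 and 55.
25 = 5^2
55 = 5 × 11
LCM(25, 55) = 5^2 × 11 = 275.
Smallest N > 24 is LCM + 24 = 275 + 24 = 299.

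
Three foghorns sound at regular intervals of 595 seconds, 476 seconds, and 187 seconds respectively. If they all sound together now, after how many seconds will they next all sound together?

26180 seconds

They coincide at every common multiple of the periods; the first is the LCM.
595 = 5 × 7 × 17
476 = 2^2 × 7 × 17
187 = 11 × 17
LCM(595, 476, 187) = 2^2 × 5 × 7 × 11 × 17 = 26180.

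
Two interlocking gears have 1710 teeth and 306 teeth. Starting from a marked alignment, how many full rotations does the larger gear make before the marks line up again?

17 rotations

They are all back at their starting positions together after one LCM of the periods.
1710 = 2 × 3^2 × 5 × 19
306 = 2 × 3^2 × 17
LCM(1710, 306) = 2 × 3^2 × 5 × 17 × 19 = 29070.
Rotations for period 1710: 29070 / 1710 = 17.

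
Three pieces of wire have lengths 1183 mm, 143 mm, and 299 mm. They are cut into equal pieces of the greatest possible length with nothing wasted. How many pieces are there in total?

125

Piece length = gcd(1183, 143, 299).
1183 = 7 × 13^2
143 = 11 × 13
299 = 13 × 23
gcd(1183, 143, 299) = 13.
Total pieces = 1183/13 + 143/13 + 299/13 = 91 + 11 + 23 = 125.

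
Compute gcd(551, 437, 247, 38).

551 = 19 × 29
437 = 19 × 23
247 = 13 × 19
38 = 2 × 19
gcd(551, 437, 247, 38) = 19.

19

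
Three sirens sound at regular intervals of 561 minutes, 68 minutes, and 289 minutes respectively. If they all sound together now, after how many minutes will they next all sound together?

They coincide at every common multiple of the periods; the first is the LCM.
561 = 3 × 11 × 17
68 = 2^2 × 17
289 = 17^2
LCM(561, 68, 289) = 2^2 × 3 × 11 × 17^2 = 38148.

38148 minutes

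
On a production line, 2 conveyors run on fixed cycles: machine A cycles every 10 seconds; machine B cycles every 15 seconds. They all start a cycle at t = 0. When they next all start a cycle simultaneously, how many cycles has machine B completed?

The first common completion time is the LCM of the periods.
10 = 2 × 5
15 = 3 × 5
LCM(10, 15) = 2 × 3 × 5 = 30.
Cycles for period 15: 30 / 15 = 2.

2 cycles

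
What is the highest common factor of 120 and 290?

10

120 = 2^3 × 3 × 5
290 = 2 × 5 × 29
gcd(120, 290) = 2 × 5 = 10.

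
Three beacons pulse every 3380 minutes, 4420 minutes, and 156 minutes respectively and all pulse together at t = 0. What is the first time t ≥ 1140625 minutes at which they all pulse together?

Joint pulses occur at multiples of LCM(3380, 4420, 156).
3380 = 2^2 × 5 × 13^2
4420 = 2^2 × 5 × 13 × 17
156 = 2^2 × 3 × 13
LCM(3380, 4420, 156) = 2^2 × 3 × 5 × 13^2 × 17 = 172380.
Smallest multiple of 172380 that is ≥ 1140625: ⌈1140625/172380⌉ × 172380 = 7 × 172380 = 1206660.

1206660 minutes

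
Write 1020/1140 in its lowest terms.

1020 = 2^2 × 3 × 5 × 17
1140 = 2^2 × 3 × 5 × 19
gcd(1020, 1140) = 2^2 × 3 × 5 = 60.
Divide numerator and denominator by 60: 1020/1140 = 17/19.

17/19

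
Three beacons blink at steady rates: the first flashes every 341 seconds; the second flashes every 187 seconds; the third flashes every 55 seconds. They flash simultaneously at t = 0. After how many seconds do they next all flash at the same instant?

28985 seconds

The first simultaneous occurrence is after LCM of the individual periods.
341 = 11 × 31
187 = 11 × 17
55 = 5 × 11
LCM(341, 187, 55) = 5 × 11 × 17 × 31 = 28985.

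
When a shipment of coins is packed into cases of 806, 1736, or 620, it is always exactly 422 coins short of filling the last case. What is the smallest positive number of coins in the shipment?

Being 422 short of a full case of size k means N ≡ −422 (mod k), i.e. N + 422 is a multiple of each size.
806 = 2 × 13 × 31
1736 = 2^3 × 7 × 31
620 = 2^2 × 5 × 31
LCM(806, 1736, 620) = 2^3 × 5 × 7 × 13 × 31 = 112840.
Smallest positive N is 112840 − 422 = 112418.

112418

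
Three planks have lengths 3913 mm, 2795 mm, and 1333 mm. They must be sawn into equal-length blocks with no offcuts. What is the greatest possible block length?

43 mm

This is the greatest common divisor of 3913, 2795, and 1333.
3913 = 7 × 13 × 43
2795 = 5 × 13 × 43
1333 = 31 × 43
gcd(3913, 2795, 1333) = 43.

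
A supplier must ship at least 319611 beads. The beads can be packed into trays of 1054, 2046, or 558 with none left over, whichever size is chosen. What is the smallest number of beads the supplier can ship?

417384

The number of beads must be a common multiple of 1054, 2046, and 558, so a multiple of their LCM.
1054 = 2 × 17 × 31
2046 = 2 × 3 × 11 × 31
558 = 2 × 3^2 × 31
LCM(1054, 2046, 558) = 2 × 3^2 × 11 × 17 × 31 = 104346.
Smallest multiple of 104346 that is ≥ 319611: ⌈319611/104346⌉ × 104346 = 4 × 104346 = 417384.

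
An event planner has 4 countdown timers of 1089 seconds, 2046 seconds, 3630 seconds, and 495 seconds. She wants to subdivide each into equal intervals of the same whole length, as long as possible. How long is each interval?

33 seconds

The interval must divide each timer length; the longest such is the gcd.
1089 = 3^2 × 11^2
2046 = 2 × 3 × 11 × 31
3630 = 2 × 3 × 5 × 11^2
495 = 3^2 × 5 × 11
gcd(1089, 2046, 3630, 495) = 3 × 11 = 33.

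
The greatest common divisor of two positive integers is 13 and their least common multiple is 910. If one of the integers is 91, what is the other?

130

For two integers, gcd × lcm = product, so the other is (13 × 910) / 91 = 11830 / 91 = 130.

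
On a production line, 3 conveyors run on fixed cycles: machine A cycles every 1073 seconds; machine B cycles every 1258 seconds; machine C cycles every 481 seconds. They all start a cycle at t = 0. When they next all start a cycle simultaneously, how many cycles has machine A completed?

442 cycles

All finish a whole number of cycles simultaneously at t = LCM of the periods.
1073 = 29 × 37
1258 = 2 × 17 × 37
481 = 13 × 37
LCM(1073, 1258, 481) = 2 × 13 × 17 × 29 × 37 = 474266.
Cycles for period 1073: 474266 / 1073 = 442.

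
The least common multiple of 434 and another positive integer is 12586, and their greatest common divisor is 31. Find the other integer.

899

gcd × lcm = product of the two integers, so the other integer is (31 × 12586) / 434 = 899.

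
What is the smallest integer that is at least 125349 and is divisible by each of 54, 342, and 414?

141588

The integer must be a common multiple of 54, 342, and 414, so a multiple of their LCM.
54 = 2 × 3^3
342 = 2 × 3^2 × 19
414 = 2 × 3^2 × 23
LCM(54, 342, 414) = 2 × 3^3 × 19 × 23 = 23598.
Smallest multiple of 23598 that is ≥ 125349: ⌈125349/23598⌉ × 23598 = 6 × 23598 = 141588.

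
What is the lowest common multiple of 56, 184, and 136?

56 = 2^3 × 7
184 = 2^3 × 23
136 = 2^3 × 17
LCM(56, 184, 136) = 2^3 × 7 × 17 × 23 = 21896.

21896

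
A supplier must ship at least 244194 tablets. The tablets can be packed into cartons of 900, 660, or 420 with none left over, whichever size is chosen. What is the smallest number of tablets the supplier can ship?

The number of tablets must be a common multiple of 900, 660, and 420, so a multiple of their LCM.
900 = 2^2 × 3^2 × 5^2
660 = 2^2 × 3 × 5 × 11
420 = 2^2 × 3 × 5 × 7
LCM(900, 660, 420) = 2^2 × 3^2 × 5^2 × 7 × 11 = 69300.
Smallest multiple of 69300 that is ≥ 244194: ⌈244194/69300⌉ × 69300 = 4 × 69300 = 277200.

277200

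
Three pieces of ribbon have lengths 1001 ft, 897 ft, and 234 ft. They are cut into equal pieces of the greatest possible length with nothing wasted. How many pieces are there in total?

164

Piece length = gcd(1001, 897, 234).
1001 = 7 × 11 × 13
897 = 3 × 13 × 23
234 = 2 × 3^2 × 13
gcd(1001, 897, 234) = 13.
Total pieces = 1001/13 + 897/13 + 234/13 = 77 + 69 + 18 = 164.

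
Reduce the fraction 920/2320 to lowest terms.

920 = 2^3 × 5 × 23
2320 = 2^4 × 5 × 29
gcd(920, 2320) = 2^3 × 5 = 40.
Divide numerator and denominator by 40: 920/2320 = 23/58.

23/58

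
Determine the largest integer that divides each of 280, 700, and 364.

280 = 2^3 × 5 × 7
700 = 2^2 × 5^2 × 7
364 = 2^2 × 7 × 13
gcd(280, 700, 364) = 2^2 × 7 = 28.

28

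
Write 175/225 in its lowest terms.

175 = 5^2 × 7
225 = 3^2 × 5^2
gcd(175, 225) = 5^2 = 25.
Divide numerator and denominator by 25: 175/225 = 7/9.

7/9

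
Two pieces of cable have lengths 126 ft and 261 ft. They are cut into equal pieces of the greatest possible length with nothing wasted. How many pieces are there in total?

Piece length = gcd(126, 261).
126 = 2 × 3^2 × 7
261 = 3^2 × 29
gcd(126, 261) = 3^2 = 9.
Total pieces = 126/9 + 261/9 = 14 + 29 = 43.

43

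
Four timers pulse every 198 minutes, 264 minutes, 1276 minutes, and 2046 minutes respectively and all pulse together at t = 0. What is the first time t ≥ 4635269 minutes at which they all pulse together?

4984056 minutes

Joint pulses occur at multiples of LCM(198, 264, 1276, 2046).
198 = 2 × 3^2 × 11
264 = 2^3 × 3 × 11
1276 = 2^2 × 11 × 29
2046 = 2 × 3 × 11 × 31
LCM(198, 264, 1276, 2046) = 2^3 × 3^2 × 11 × 29 × 31 = 712008.
Smallest multiple of 712008 that is ≥ 4635269: ⌈4635269/712008⌉ × 712008 = 7 × 712008 = 4984056.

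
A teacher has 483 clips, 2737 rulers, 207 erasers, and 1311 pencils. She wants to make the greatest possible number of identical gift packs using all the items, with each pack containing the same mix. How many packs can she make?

The pack count must divide each quantity, so the greatest is gcd(483, 2737, 207, 1311).
483 = 3 × 7 × 23
2737 = 7 × 17 × 23
207 = 3^2 × 23
1311 = 3 × 19 × 23
gcd(483, 2737, 207, 1311) = 23.

23 packs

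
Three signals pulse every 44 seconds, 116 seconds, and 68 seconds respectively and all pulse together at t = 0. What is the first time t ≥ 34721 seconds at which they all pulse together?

43384 seconds

Joint pulses occur at multiples of LCM(44, 116, 68).
44 = 2^2 × 11
116 = 2^2 × 29
68 = 2^2 × 17
LCM(44, 116, 68) = 2^2 × 11 × 17 × 29 = 21692.
Smallest multiple of 21692 that is ≥ 34721: ⌈34721/21692⌉ × 21692 = 2 × 21692 = 43384.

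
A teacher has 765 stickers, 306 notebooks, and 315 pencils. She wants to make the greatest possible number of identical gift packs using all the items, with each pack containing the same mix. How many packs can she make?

The pack count must divide each quantity, so the greatest is gcd(765, 306, 315).
765 = 3^2 × 5 × 17
306 = 2 × 3^2 × 17
315 = 3^2 × 5 × 7
gcd(765, 306, 315) = 3^2 = 9.

9 packs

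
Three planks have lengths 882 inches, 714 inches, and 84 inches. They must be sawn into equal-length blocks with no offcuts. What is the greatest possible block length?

42 inches

This is the greatest common divisor of 882, 714, and 84.
882 = 2 × 3^2 × 7^2
714 = 2 × 3 × 7 × 17
84 = 2^2 × 3 × 7
gcd(882, 714, 84) = 2 × 3 × 7 = 42.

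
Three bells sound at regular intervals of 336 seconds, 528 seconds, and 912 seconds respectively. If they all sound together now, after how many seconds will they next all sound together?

We need the least common multiple of the intervals.
336 = 2^4 × 3 × 7
528 = 2^4 × 3 × 11
912 = 2^4 × 3 × 19
LCM(336, 528, 912) = 2^4 × 3 × 7 × 11 × 19 = 70224.

70224 seconds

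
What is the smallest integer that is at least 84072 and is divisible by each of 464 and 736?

85376

The integer must be a common multiple of 464 and 736, so a multiple of their LCM.
464 = 2^4 × 29
736 = 2^5 × 23
LCM(464, 736) = 2^5 × 23 × 29 = 21344.
Smallest multiple of 21344 that is ≥ 84072: ⌈84072/21344⌉ × 21344 = 4 × 21344 = 85376.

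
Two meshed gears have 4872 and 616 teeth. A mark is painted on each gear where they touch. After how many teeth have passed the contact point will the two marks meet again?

53592 teeth

They coincide at every common multiple of the periods; the first is the LCM.
4872 = 2^3 × 3 × 7 × 29
616 = 2^3 × 7 × 11
LCM(4872, 616) = 2^3 × 3 × 7 × 11 × 29 = 53592.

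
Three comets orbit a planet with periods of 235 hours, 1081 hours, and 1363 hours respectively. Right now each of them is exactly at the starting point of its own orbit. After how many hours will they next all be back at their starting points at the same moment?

156745 hours

The first simultaneous occurrence is after LCM of the individual periods.
235 = 5 × 47
1081 = 23 × 47
1363 = 29 × 47
LCM(235, 1081, 1363) = 5 × 23 × 29 × 47 = 156745.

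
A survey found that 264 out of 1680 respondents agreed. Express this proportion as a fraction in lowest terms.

11/70

264 = 2^3 × 3 × 11
1680 = 2^4 × 3 × 5 × 7
gcd(264, 1680) = 2^3 × 3 = 24.
Divide numerator and denominator by 24: 264/1680 = 11/70.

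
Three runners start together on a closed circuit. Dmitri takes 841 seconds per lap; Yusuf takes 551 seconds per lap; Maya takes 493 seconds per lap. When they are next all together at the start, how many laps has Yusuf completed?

493 laps

The first common completion time is the LCM of the periods.
841 = 29^2
551 = 19 × 29
493 = 17 × 29
LCM(841, 551, 493) = 17 × 19 × 29^2 = 271643.
Laps for period 551: 271643 / 551 = 493.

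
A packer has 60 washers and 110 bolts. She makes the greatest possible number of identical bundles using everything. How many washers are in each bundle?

Number of bundles = gcd(60, 110).
60 = 2^2 × 3 × 5
110 = 2 × 5 × 11
gcd(60, 110) = 2 × 5 = 10.
washers per bundle = 60 / 10 = 6.

6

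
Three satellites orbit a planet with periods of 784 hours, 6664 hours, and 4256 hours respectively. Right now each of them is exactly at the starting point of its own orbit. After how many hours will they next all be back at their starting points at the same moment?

The first simultaneous occurrence is after LCM of the individual periods.
784 = 2^4 × 7^2
6664 = 2^3 × 7^2 × 17
4256 = 2^5 × 7 × 19
LCM(784, 6664, 4256) = 2^5 × 7^2 × 17 × 19 = 506464.

506464 hours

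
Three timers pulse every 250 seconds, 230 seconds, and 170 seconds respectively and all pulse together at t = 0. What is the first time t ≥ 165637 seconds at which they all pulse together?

195500 seconds

Joint pulses occur at multiples of LCM(250, 230, 170).
250 = 2 × 5^3
230 = 2 × 5 × 23
170 = 2 × 5 × 17
LCM(250, 230, 170) = 2 × 5^3 × 17 × 23 = 97750.
Smallest multiple of 97750 that is ≥ 165637: ⌈165637/97750⌉ × 97750 = 2 × 97750 = 195500.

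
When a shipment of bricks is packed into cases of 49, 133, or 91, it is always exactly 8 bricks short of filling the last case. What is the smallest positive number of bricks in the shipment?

12095

Being 8 short of a full case of size k means N ≡ −8 (mod k), i.e. N + 8 is a multiple of each size.
49 = 7^2
133 = 7 × 19
91 = 7 × 13
LCM(49, 133, 91) = 7^2 × 13 × 19 = 12103.
Smallest positive N is 12103 − 8 = 12095.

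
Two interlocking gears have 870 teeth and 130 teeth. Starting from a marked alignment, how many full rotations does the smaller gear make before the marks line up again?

87 rotations

The first common completion time is the LCM of the periods.
870 = 2 × 3 × 5 × 29
130 = 2 × 5 × 13
LCM(870, 130) = 2 × 3 × 5 × 13 × 29 = 11310.
Rotations for period 130: 11310 / 130 = 87.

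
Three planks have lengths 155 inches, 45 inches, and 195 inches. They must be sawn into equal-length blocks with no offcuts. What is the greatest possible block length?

5 inches

This is the greatest common divisor of 155, 45, and 195.
155 = 5 × 31
45 = 3^2 × 5
195 = 3 × 5 × 13
gcd(155, 45, 195) = 5.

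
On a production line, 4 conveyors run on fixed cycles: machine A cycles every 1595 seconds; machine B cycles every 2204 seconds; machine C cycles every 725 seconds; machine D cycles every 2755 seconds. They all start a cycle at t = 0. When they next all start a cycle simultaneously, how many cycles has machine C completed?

All finish a whole number of cycles simultaneously at t = LCM of the periods.
1595 = 5 × 11 × 29
2204 = 2^2 × 19 × 29
725 = 5^2 × 29
2755 = 5 × 19 × 29
LCM(1595, 2204, 725, 2755) = 2^2 × 5^2 × 11 × 19 × 29 = 606100.
Cycles for period 725: 606100 / 725 = 836.

836 cycles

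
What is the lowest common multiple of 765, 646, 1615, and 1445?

494190

765 = 3^2 × 5 × 17
646 = 2 × 17 × 19
1615 = 5 × 17 × 19
1445 = 5 × 17^2
LCM(765, 646, 1615, 1445) = 2 × 3^2 × 5 × 17^2 × 19 = 494190.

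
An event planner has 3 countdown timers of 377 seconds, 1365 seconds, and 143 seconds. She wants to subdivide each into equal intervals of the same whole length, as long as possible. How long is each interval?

The interval must divide each timer length; the longest such is the gcd.
377 = 13 × 29
1365 = 3 × 5 × 7 × 13
143 = 11 × 13
gcd(377, 1365, 143) = 13.

13 seconds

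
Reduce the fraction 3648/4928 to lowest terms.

3648 = 2^6 × 3 × 19
4928 = 2^6 × 7 × 11
gcd(3648, 4928) = 2^6 = 64.
Divide numerator and denominator by 64: 3648/4928 = 57/77.

57/77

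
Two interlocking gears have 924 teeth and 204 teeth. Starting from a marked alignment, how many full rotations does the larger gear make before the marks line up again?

All finish a whole number of cycles simultaneously at t = LCM of the periods.
924 = 2^2 × 3 × 7 × 11
204 = 2^2 × 3 × 17
LCM(924, 204) = 2^2 × 3 × 7 × 11 × 17 = 15708.
Rotations for period 924: 15708 / 924 = 17.

17 rotations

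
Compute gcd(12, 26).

12 = 2^2 × 3
26 = 2 × 13
gcd(12, 26) = 2.

2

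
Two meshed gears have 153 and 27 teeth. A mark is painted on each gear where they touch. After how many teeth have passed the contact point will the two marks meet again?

459 teeth

We need the least common multiple of the intervals.
153 = 3^2 × 17
27 = 3^3
LCM(153, 27) = 3^3 × 17 = 459.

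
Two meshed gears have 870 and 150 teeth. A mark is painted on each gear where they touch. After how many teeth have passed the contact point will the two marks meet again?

4350 teeth

They coincide at every common multiple of the periods; the first is the LCM.
870 = 2 × 3 × 5 × 29
150 = 2 × 3 × 5^2
LCM(870, 150) = 2 × 3 × 5^2 × 29 = 4350.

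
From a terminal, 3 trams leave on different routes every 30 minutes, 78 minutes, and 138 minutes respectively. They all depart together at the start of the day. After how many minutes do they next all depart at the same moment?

The first simultaneous occurrence is after LCM of the individual periods.
30 = 2 × 3 × 5
78 = 2 × 3 × 13
138 = 2 × 3 × 23
LCM(30, 78, 138) = 2 × 3 × 5 × 13 × 23 = 8970.

8970 minutes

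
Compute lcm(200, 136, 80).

6800

200 = 2^3 × 5^2
136 = 2^3 × 17
80 = 2^4 × 5
LCM(200, 136, 80) = 2^4 × 5^2 × 17 = 6800.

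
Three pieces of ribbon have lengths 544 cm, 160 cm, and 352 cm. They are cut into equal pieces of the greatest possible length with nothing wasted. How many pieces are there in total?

33

Piece length = gcd(544, 160, 352).
544 = 2^5 × 17
160 = 2^5 × 5
352 = 2^5 × 11
gcd(544, 160, 352) = 2^5 = 32.
Total pieces = 544/32 + 160/32 + 352/32 = 17 + 5 + 11 = 33.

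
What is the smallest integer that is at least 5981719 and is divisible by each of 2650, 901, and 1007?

The integer must be a common multiple of 2650, 901, and 1007, so a multiple of their LCM.
2650 = 2 × 5^2 × 53
901 = 17 × 53
1007 = 19 × 53
LCM(2650, 901, 1007) = 2 × 5^2 × 17 × 19 × 53 = 855950.
Smallest multiple of 855950 that is ≥ 5981719: ⌈5981719/855950⌉ × 855950 = 7 × 855950 = 5991650.

5991650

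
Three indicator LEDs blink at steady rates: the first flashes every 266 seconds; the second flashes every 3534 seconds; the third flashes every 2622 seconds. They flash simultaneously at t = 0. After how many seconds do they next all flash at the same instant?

568974 seconds

The first simultaneous occurrence is after LCM of the individual periods.
266 = 2 × 7 × 19
3534 = 2 × 3 × 19 × 31
2622 = 2 × 3 × 19 × 23
LCM(266, 3534, 2622) = 2 × 3 × 7 × 19 × 23 × 31 = 568974.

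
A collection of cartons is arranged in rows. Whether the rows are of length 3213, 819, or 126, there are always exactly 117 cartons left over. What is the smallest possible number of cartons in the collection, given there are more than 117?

83655

N − 117 must be a common multiple of 3213, 819, and 126.
3213 = 3^3 × 7 × 17
819 = 3^2 × 7 × 13
126 = 2 × 3^2 × 7
LCM(3213, 819, 126) = 2 × 3^3 × 7 × 13 × 17 = 83538.
Smallest N > 117 is LCM + 117 = 83538 + 117 = 83655.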